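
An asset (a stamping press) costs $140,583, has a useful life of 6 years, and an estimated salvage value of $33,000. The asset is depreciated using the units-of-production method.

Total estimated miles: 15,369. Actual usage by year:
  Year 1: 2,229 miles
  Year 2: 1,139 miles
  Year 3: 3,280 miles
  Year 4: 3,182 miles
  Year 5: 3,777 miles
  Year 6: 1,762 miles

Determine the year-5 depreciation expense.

$26,439

Depreciable base = $140,583 − $33,000 = $107,583.
Rate = $107,583 / 15,369 miles = $7 per mile.
Year 1: 2,229 × $7 = $15,603. Book value $124,980.
Year 2: 1,139 × $7 = $7,973. Book value $117,007.
Year 3: 3,280 × $7 = $22,960. Book value $94,047.
Year 4: 3,182 × $7 = $22,274. Book value $71,773.
Year 5: 3,777 × $7 = $26,439. Book value $45,334.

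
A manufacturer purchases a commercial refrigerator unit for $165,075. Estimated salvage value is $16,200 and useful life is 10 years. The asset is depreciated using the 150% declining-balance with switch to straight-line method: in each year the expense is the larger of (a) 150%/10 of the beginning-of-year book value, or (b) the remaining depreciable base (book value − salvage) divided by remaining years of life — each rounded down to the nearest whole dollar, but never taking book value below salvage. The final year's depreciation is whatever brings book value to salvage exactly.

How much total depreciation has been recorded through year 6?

Depreciable base = $165,075 − $16,200 = $148,875.
Year 1: DB = ⌊$165,075 × 150%/10⌋ = $24,761; SL = ⌊$148,875/10⌋ = $14,887 → take DB $24,761. Book value $140,314.
Year 2: DB = ⌊$140,314 × 150%/10⌋ = $21,047; SL = ⌊$124,114/9⌋ = $13,790 → take DB $21,047. Book value $119,267.
Year 3: DB = ⌊$119,267 × 150%/10⌋ = $17,890; SL = ⌊$103,067/8⌋ = $12,883 → take DB $17,890. Book value $101,377.
Year 4: DB = ⌊$101,377 × 150%/10⌋ = $15,206; SL = ⌊$85,177/7⌋ = $12,168 → take DB $15,206. Book value $86,171.
Year 5: DB = ⌊$86,171 × 150%/10⌋ = $12,925; SL = ⌊$69,971/6⌋ = $11,661 → take DB $12,925. Book value $73,246.
Year 6: DB = ⌊$73,246 × 150%/10⌋ = $10,986; SL = ⌊$57,046/5⌋ = $11,409 → take SL $11,409. Book value $61,837.
Accumulated through year 6 = $165,075 − $61,837 = $103,238.

$103,238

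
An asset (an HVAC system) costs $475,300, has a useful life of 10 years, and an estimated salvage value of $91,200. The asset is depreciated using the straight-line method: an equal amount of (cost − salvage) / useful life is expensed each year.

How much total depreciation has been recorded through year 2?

$76,820

Depreciable base = $475,300 − $91,200 = $384,100.
Annual expense = $384,100 / 10 = $38,410.
End of year 1: book value $436,890.
End of year 2: book value $398,480.
Accumulated through year 2 = $475,300 − $398,480 = $76,820.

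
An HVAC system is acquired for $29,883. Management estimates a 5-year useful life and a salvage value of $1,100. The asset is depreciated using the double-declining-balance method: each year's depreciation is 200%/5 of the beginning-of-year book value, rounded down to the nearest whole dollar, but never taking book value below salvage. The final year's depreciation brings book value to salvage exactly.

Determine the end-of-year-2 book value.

$10,758

Depreciable base = $29,883 − $1,100 = $28,783.
Year 1: ⌊$29,883 × 200%/5⌋ = $11,953. Book value $17,930.
Year 2: ⌊$17,930 × 200%/5⌋ = $7,172. Book value $10,758.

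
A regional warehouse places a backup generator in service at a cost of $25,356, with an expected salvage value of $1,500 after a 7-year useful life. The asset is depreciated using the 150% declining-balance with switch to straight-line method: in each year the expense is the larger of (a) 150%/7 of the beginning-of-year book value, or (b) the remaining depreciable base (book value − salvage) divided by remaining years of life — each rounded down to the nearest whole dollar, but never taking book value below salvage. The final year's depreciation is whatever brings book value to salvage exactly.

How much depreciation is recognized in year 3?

$3,354

Depreciable base = $25,356 − $1,500 = $23,856.
Year 1: DB = ⌊$25,356 × 150%/7⌋ = $5,433; SL = ⌊$23,856/7⌋ = $3,408 → take DB $5,433. Book value $19,923.
Year 2: DB = ⌊$19,923 × 150%/7⌋ = $4,269; SL = ⌊$18,423/6⌋ = $3,070 → take DB $4,269. Book value $15,654.
Year 3: DB = ⌊$15,654 × 150%/7⌋ = $3,354; SL = ⌊$14,154/5⌋ = $2,830 → take DB $3,354. Book value $12,300.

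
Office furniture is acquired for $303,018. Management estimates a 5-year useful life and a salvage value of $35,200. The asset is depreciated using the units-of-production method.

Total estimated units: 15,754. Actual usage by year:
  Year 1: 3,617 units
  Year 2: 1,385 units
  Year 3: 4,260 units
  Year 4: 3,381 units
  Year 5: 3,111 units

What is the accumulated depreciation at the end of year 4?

Depreciable base = $303,018 − $35,200 = $267,818.
Rate = $267,818 / 15,754 units = $17 per unit.
Year 1: 3,617 × $17 = $61,489. Book value $241,529.
Year 2: 1,385 × $17 = $23,545. Book value $217,984.
Year 3: 4,260 × $17 = $72,420. Book value $145,564.
Year 4: 3,381 × $17 = $57,477. Book value $88,087.
Accumulated through year 4 = $303,018 − $88,087 = $214,931.

$214,931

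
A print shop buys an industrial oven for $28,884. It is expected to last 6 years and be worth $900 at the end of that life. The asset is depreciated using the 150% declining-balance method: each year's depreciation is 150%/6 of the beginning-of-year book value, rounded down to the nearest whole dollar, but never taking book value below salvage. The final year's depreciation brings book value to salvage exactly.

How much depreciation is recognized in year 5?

Depreciable base = $28,884 − $900 = $27,984.
Year 1: ⌊$28,884 × 150%/6⌋ = $7,221. Book value $21,663.
Year 2: ⌊$21,663 × 150%/6⌋ = $5,415. Book value $16,248.
Year 3: ⌊$16,248 × 150%/6⌋ = $4,062. Book value $12,186.
Year 4: ⌊$12,186 × 150%/6⌋ = $3,046. Book value $9,140.
Year 5: ⌊$9,140 × 150%/6⌋ = $2,285. Book value $6,855.

$2,285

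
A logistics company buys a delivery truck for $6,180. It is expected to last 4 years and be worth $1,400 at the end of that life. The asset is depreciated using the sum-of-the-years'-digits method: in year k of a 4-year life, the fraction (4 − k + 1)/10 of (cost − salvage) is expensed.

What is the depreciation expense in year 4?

$478

Depreciable base = $6,180 − $1,400 = $4,780.
Sum of the years' digits = 4+3+2+1 = 10.
Year 1: $4,780 × 4/10 = $1,912. Book value $4,268.
Year 2: $4,780 × 3/10 = $1,434. Book value $2,834.
Year 3: $4,780 × 2/10 = $956. Book value $1,878.
Year 4: $4,780 × 1/10 = $478. Book value $1,400.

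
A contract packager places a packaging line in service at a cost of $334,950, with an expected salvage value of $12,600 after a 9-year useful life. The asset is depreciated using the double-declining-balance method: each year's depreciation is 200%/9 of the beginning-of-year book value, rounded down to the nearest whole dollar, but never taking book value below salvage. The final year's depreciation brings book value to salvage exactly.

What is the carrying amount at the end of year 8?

$44,858

Depreciable base = $334,950 − $12,600 = $322,350.
Year 1: ⌊$334,950 × 200%/9⌋ = $74,433. Book value $260,517.
Year 2: ⌊$260,517 × 200%/9⌋ = $57,892. Book value $202,625.
Year 3: ⌊$202,625 × 200%/9⌋ = $45,027. Book value $157,598.
Year 4: ⌊$157,598 × 200%/9⌋ = $35,021. Book value $122,577.
Year 5: ⌊$122,577 × 200%/9⌋ = $27,239. Book value $95,338.
Year 6: ⌊$95,338 × 200%/9⌋ = $21,186. Book value $74,152.
Year 7: ⌊$74,152 × 200%/9⌋ = $16,478. Book value $57,674.
Year 8: ⌊$57,674 × 200%/9⌋ = $12,816. Book value $44,858.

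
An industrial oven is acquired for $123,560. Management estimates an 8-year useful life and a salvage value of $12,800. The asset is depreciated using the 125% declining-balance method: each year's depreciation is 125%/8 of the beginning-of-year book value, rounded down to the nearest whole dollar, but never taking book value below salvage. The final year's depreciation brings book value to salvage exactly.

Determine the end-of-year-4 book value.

$62,624

Depreciable base = $123,560 − $12,800 = $110,760.
Year 1: ⌊$123,560 × 125%/8⌋ = $19,306. Book value $104,254.
Year 2: ⌊$104,254 × 125%/8⌋ = $16,289. Book value $87,965.
Year 3: ⌊$87,965 × 125%/8⌋ = $13,744. Book value $74,221.
Year 4: ⌊$74,221 × 125%/8⌋ = $11,597. Book value $62,624.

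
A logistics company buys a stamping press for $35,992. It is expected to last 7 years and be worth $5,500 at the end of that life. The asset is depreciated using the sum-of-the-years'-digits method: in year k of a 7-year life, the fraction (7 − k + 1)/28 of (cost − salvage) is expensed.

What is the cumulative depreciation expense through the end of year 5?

Depreciable base = $35,992 − $5,500 = $30,492.
Sum of the years' digits = 7+6+5+4+3+2+1 = 28.
Year 1: $30,492 × 7/28 = $7,623. Book value $28,369.
Year 2: $30,492 × 6/28 = $6,534. Book value $21,835.
Year 3: $30,492 × 5/28 = $5,445. Book value $16,390.
Year 4: $30,492 × 4/28 = $4,356. Book value $12,034.
Year 5: $30,492 × 3/28 = $3,267. Book value $8,767.
Accumulated through year 5 = $35,992 − $8,767 = $27,225.

$27,225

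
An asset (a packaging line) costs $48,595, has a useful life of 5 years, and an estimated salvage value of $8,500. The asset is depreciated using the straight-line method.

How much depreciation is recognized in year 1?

Depreciable base = $48,595 − $8,500 = $40,095.
Annual expense = $40,095 / 5 = $8,019.

$8,019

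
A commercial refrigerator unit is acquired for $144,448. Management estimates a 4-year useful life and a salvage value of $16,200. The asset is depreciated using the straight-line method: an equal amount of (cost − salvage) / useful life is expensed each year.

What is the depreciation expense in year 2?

Depreciable base = $144,448 − $16,200 = $128,248.
Annual expense = $128,248 / 4 = $32,062.

$32,062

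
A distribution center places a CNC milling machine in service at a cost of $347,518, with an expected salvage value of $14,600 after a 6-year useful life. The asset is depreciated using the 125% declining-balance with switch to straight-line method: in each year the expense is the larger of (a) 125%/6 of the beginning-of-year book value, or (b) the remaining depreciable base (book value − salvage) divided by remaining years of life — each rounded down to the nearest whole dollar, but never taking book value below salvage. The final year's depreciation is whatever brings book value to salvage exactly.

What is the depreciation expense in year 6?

Depreciable base = $347,518 − $14,600 = $332,918.
Year 1: DB = ⌊$347,518 × 125%/6⌋ = $72,399; SL = ⌊$332,918/6⌋ = $55,486 → take DB $72,399. Book value $275,119.
Year 2: DB = ⌊$275,119 × 125%/6⌋ = $57,316; SL = ⌊$260,519/5⌋ = $52,103 → take DB $57,316. Book value $217,803.
Year 3: DB = ⌊$217,803 × 125%/6⌋ = $45,375; SL = ⌊$203,203/4⌋ = $50,800 → take SL $50,800. Book value $167,003.
Year 4: DB = ⌊$167,003 × 125%/6⌋ = $34,792; SL = ⌊$152,403/3⌋ = $50,801 → take SL $50,801. Book value $116,202.
Year 5: DB = ⌊$116,202 × 125%/6⌋ = $24,208; SL = ⌊$101,602/2⌋ = $50,801 → take SL $50,801. Book value $65,401.
Year 6 (final): $65,401 − $14,600 = $50,801. Book value $14,600.

$50,801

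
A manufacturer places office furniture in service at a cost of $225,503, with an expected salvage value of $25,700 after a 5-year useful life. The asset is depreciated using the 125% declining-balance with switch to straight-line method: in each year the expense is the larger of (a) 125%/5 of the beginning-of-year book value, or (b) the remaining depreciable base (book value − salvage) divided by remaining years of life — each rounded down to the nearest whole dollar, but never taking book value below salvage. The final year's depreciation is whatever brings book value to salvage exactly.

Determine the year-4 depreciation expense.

$33,715

Depreciable base = $225,503 − $25,700 = $199,803.
Year 1: DB = ⌊$225,503 × 125%/5⌋ = $56,375; SL = ⌊$199,803/5⌋ = $39,960 → take DB $56,375. Book value $169,128.
Year 2: DB = ⌊$169,128 × 125%/5⌋ = $42,282; SL = ⌊$143,428/4⌋ = $35,857 → take DB $42,282. Book value $126,846.
Year 3: DB = ⌊$126,846 × 125%/5⌋ = $31,711; SL = ⌊$101,146/3⌋ = $33,715 → take SL $33,715. Book value $93,131.
Year 4: DB = ⌊$93,131 × 125%/5⌋ = $23,282; SL = ⌊$67,431/2⌋ = $33,715 → take SL $33,715. Book value $59,416.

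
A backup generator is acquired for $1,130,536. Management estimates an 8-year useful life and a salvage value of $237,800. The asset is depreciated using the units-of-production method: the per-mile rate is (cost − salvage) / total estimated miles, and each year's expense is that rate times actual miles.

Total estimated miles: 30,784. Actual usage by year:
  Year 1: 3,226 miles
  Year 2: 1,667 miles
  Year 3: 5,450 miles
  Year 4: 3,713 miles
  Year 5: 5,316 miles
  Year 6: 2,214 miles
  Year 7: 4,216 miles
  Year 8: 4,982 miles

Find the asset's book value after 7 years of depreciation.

Depreciable base = $1,130,536 − $237,800 = $892,736.
Rate = $892,736 / 30,784 miles = $29 per mile.
Year 1: 3,226 × $29 = $93,554. Book value $1,036,982.
Year 2: 1,667 × $29 = $48,343. Book value $988,639.
Year 3: 5,450 × $29 = $158,050. Book value $830,589.
Year 4: 3,713 × $29 = $107,677. Book value $722,912.
Year 5: 5,316 × $29 = $154,164. Book value $568,748.
Year 6: 2,214 × $29 = $64,206. Book value $504,542.
Year 7: 4,216 × $29 = $122,264. Book value $382,278.

$382,278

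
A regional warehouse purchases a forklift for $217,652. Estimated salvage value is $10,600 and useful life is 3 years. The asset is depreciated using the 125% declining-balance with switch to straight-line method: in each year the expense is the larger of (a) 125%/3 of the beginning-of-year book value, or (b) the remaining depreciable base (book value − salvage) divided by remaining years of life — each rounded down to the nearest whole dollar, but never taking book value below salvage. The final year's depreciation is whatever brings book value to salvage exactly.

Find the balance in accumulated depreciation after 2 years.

$148,870

Depreciable base = $217,652 − $10,600 = $207,052.
Year 1: DB = ⌊$217,652 × 125%/3⌋ = $90,688; SL = ⌊$207,052/3⌋ = $69,017 → take DB $90,688. Book value $126,964.
Year 2: DB = ⌊$126,964 × 125%/3⌋ = $52,901; SL = ⌊$116,364/2⌋ = $58,182 → take SL $58,182. Book value $68,782.
Accumulated through year 2 = $217,652 − $68,782 = $148,870.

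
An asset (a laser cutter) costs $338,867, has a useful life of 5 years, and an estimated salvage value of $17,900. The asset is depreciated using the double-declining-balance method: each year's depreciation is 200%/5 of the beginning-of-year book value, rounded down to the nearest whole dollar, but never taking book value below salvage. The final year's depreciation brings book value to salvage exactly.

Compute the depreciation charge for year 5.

$26,018

Depreciable base = $338,867 − $17,900 = $320,967.
Year 1: ⌊$338,867 × 200%/5⌋ = $135,546. Book value $203,321.
Year 2: ⌊$203,321 × 200%/5⌋ = $81,328. Book value $121,993.
Year 3: ⌊$121,993 × 200%/5⌋ = $48,797. Book value $73,196.
Year 4: ⌊$73,196 × 200%/5⌋ = $29,278. Book value $43,918.
Year 5 (final): $43,918 − $17,900 = $26,018. Book value $17,900.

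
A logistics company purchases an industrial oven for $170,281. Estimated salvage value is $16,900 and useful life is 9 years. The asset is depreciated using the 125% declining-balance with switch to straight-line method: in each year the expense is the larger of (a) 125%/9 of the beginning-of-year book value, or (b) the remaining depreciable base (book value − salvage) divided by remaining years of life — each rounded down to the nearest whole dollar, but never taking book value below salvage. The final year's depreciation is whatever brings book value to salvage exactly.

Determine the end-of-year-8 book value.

Depreciable base = $170,281 − $16,900 = $153,381.
Year 1: DB = ⌊$170,281 × 125%/9⌋ = $23,650; SL = ⌊$153,381/9⌋ = $17,042 → take DB $23,650. Book value $146,631.
Year 2: DB = ⌊$146,631 × 125%/9⌋ = $20,365; SL = ⌊$129,731/8⌋ = $16,216 → take DB $20,365. Book value $126,266.
Year 3: DB = ⌊$126,266 × 125%/9⌋ = $17,536; SL = ⌊$109,366/7⌋ = $15,623 → take DB $17,536. Book value $108,730.
Year 4: DB = ⌊$108,730 × 125%/9⌋ = $15,101; SL = ⌊$91,830/6⌋ = $15,305 → take SL $15,305. Book value $93,425.
Year 5: DB = ⌊$93,425 × 125%/9⌋ = $12,975; SL = ⌊$76,525/5⌋ = $15,305 → take SL $15,305. Book value $78,120.
Year 6: DB = ⌊$78,120 × 125%/9⌋ = $10,850; SL = ⌊$61,220/4⌋ = $15,305 → take SL $15,305. Book value $62,815.
Year 7: DB = ⌊$62,815 × 125%/9⌋ = $8,724; SL = ⌊$45,915/3⌋ = $15,305 → take SL $15,305. Book value $47,510.
Year 8: DB = ⌊$47,510 × 125%/9⌋ = $6,598; SL = ⌊$30,610/2⌋ = $15,305 → take SL $15,305. Book value $32,205.

$32,205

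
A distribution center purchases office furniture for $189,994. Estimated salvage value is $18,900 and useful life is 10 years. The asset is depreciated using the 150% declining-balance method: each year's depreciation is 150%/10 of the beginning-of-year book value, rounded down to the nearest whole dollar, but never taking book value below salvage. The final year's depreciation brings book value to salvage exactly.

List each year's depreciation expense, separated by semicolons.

Depreciable base = $189,994 − $18,900 = $171,094.
Year 1: ⌊$189,994 × 150%/10⌋ = $28,499. Book value $161,495.
Year 2: ⌊$161,495 × 150%/10⌋ = $24,224. Book value $137,271.
Year 3: ⌊$137,271 × 150%/10⌋ = $20,590. Book value $116,681.
Year 4: ⌊$116,681 × 150%/10⌋ = $17,502. Book value $99,179.
Year 5: ⌊$99,179 × 150%/10⌋ = $14,876. Book value $84,303.
Year 6: ⌊$84,303 × 150%/10⌋ = $12,645. Book value $71,658.
Year 7: ⌊$71,658 × 150%/10⌋ = $10,748. Book value $60,910.
Year 8: ⌊$60,910 × 150%/10⌋ = $9,136. Book value $51,774.
Year 9: ⌊$51,774 × 150%/10⌋ = $7,766. Book value $44,008.
Year 10 (final): $44,008 − $18,900 = $25,108. Book value $18,900.

$28,499; $24,224; $20,590; $17,502; $14,876; $12,645; $10,748; $9,136; $7,766; $25,108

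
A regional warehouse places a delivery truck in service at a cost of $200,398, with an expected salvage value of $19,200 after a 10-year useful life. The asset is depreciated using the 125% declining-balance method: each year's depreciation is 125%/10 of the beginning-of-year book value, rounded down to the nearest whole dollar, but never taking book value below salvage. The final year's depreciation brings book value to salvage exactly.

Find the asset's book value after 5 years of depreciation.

Depreciable base = $200,398 − $19,200 = $181,198.
Year 1: ⌊$200,398 × 125%/10⌋ = $25,049. Book value $175,349.
Year 2: ⌊$175,349 × 125%/10⌋ = $21,918. Book value $153,431.
Year 3: ⌊$153,431 × 125%/10⌋ = $19,178. Book value $134,253.
Year 4: ⌊$134,253 × 125%/10⌋ = $16,781. Book value $117,472.
Year 5: ⌊$117,472 × 125%/10⌋ = $14,684. Book value $102,788.

$102,788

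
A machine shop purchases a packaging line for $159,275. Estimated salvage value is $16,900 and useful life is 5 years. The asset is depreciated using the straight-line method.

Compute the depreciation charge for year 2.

Depreciable base = $159,275 − $16,900 = $142,375.
Annual expense = $142,375 / 5 = $28,475.

$28,475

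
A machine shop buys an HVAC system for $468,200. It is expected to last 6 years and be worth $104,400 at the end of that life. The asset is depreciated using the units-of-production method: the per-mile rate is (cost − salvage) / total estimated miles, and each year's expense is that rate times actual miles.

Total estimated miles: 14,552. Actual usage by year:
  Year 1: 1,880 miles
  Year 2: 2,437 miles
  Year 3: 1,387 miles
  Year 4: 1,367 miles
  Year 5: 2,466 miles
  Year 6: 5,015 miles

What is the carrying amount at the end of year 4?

$291,425

Depreciable base = $468,200 − $104,400 = $363,800.
Rate = $363,800 / 14,552 miles = $25 per mile.
Year 1: 1,880 × $25 = $47,000. Book value $421,200.
Year 2: 2,437 × $25 = $60,925. Book value $360,275.
Year 3: 1,387 × $25 = $34,675. Book value $325,600.
Year 4: 1,367 × $25 = $34,175. Book value $291,425.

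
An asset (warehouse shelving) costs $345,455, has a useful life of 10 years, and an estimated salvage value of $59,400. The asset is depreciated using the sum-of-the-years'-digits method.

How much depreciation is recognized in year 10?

Depreciable base = $345,455 − $59,400 = $286,055.
Sum of the years' digits = 10+9+8+7+6+5+4+3+2+1 = 55.
Year 1: $286,055 × 10/55 = $52,010. Book value $293,445.
Year 2: $286,055 × 9/55 = $46,809. Book value $246,636.
Year 3: $286,055 × 8/55 = $41,608. Book value $205,028.
Year 4: $286,055 × 7/55 = $36,407. Book value $168,621.
Year 5: $286,055 × 6/55 = $31,206. Book value $137,415.
Year 6: $286,055 × 5/55 = $26,005. Book value $111,410.
Year 7: $286,055 × 4/55 = $20,804. Book value $90,606.
Year 8: $286,055 × 3/55 = $15,603. Book value $75,003.
Year 9: $286,055 × 2/55 = $10,402. Book value $64,601.
Year 10: $286,055 × 1/55 = $5,201. Book value $59,400.

$5,201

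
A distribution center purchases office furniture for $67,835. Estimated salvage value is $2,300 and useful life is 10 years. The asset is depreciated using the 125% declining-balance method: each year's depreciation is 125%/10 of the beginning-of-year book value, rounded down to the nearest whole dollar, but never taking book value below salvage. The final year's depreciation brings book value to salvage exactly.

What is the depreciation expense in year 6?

Depreciable base = $67,835 − $2,300 = $65,535.
Year 1: ⌊$67,835 × 125%/10⌋ = $8,479. Book value $59,356.
Year 2: ⌊$59,356 × 125%/10⌋ = $7,419. Book value $51,937.
Year 3: ⌊$51,937 × 125%/10⌋ = $6,492. Book value $45,445.
Year 4: ⌊$45,445 × 125%/10⌋ = $5,680. Book value $39,765.
Year 5: ⌊$39,765 × 125%/10⌋ = $4,970. Book value $34,795.
Year 6: ⌊$34,795 × 125%/10⌋ = $4,349. Book value $30,446.

$4,349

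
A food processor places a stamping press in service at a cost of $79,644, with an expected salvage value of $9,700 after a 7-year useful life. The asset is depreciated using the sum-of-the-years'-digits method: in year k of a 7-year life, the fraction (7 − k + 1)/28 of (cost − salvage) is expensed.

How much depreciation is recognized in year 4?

Depreciable base = $79,644 − $9,700 = $69,944.
Sum of the years' digits = 7+6+5+4+3+2+1 = 28.
Year 1: $69,944 × 7/28 = $17,486. Book value $62,158.
Year 2: $69,944 × 6/28 = $14,988. Book value $47,170.
Year 3: $69,944 × 5/28 = $12,490. Book value $34,680.
Year 4: $69,944 × 4/28 = $9,992. Book value $24,688.

$9,992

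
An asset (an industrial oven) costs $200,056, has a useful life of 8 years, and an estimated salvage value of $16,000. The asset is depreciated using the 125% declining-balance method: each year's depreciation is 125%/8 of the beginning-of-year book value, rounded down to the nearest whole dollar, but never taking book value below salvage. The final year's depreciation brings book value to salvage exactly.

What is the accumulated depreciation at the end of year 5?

$114,503

Depreciable base = $200,056 − $16,000 = $184,056.
Year 1: ⌊$200,056 × 125%/8⌋ = $31,258. Book value $168,798.
Year 2: ⌊$168,798 × 125%/8⌋ = $26,374. Book value $142,424.
Year 3: ⌊$142,424 × 125%/8⌋ = $22,253. Book value $120,171.
Year 4: ⌊$120,171 × 125%/8⌋ = $18,776. Book value $101,395.
Year 5: ⌊$101,395 × 125%/8⌋ = $15,842. Book value $85,553.
Accumulated through year 5 = $200,056 − $85,553 = $114,503.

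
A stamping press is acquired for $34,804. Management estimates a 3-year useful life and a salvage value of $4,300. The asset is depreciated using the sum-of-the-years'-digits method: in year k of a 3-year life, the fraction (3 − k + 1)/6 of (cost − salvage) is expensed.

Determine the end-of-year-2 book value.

Depreciable base = $34,804 − $4,300 = $30,504.
Sum of the years' digits = 3+2+1 = 6.
Year 1: $30,504 × 3/6 = $15,252. Book value $19,552.
Year 2: $30,504 × 2/6 = $10,168. Book value $9,384.

$9,384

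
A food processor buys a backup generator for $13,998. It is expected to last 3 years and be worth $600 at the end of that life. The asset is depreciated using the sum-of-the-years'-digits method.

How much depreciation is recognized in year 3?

$2,233

Depreciable base = $13,998 − $600 = $13,398.
Sum of the years' digits = 3+2+1 = 6.
Year 1: $13,398 × 3/6 = $6,699. Book value $7,299.
Year 2: $13,398 × 2/6 = $4,466. Book value $2,833.
Year 3: $13,398 × 1/6 = $2,233. Book value $600.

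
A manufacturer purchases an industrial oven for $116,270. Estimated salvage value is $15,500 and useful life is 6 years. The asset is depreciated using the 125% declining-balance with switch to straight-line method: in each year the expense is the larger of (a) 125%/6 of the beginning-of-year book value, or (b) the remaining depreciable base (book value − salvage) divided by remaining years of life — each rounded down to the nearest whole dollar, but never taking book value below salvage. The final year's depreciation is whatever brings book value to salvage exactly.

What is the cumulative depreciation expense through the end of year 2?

Depreciable base = $116,270 − $15,500 = $100,770.
Year 1: DB = ⌊$116,270 × 125%/6⌋ = $24,222; SL = ⌊$100,770/6⌋ = $16,795 → take DB $24,222. Book value $92,048.
Year 2: DB = ⌊$92,048 × 125%/6⌋ = $19,176; SL = ⌊$76,548/5⌋ = $15,309 → take DB $19,176. Book value $72,872.
Accumulated through year 2 = $116,270 − $72,872 = $43,398.

$43,398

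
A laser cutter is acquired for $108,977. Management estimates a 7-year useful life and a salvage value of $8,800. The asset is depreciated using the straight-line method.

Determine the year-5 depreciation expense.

Depreciable base = $108,977 − $8,800 = $100,177.
Annual expense = $100,177 / 7 = $14,311.

$14,311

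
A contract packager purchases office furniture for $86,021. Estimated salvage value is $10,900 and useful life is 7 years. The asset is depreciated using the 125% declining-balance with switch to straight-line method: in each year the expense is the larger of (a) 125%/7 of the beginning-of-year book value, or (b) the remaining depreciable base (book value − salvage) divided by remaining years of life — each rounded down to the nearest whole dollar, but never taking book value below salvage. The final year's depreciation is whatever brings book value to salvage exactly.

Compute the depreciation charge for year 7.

Depreciable base = $86,021 − $10,900 = $75,121.
Year 1: DB = ⌊$86,021 × 125%/7⌋ = $15,360; SL = ⌊$75,121/7⌋ = $10,731 → take DB $15,360. Book value $70,661.
Year 2: DB = ⌊$70,661 × 125%/7⌋ = $12,618; SL = ⌊$59,761/6⌋ = $9,960 → take DB $12,618. Book value $58,043.
Year 3: DB = ⌊$58,043 × 125%/7⌋ = $10,364; SL = ⌊$47,143/5⌋ = $9,428 → take DB $10,364. Book value $47,679.
Year 4: DB = ⌊$47,679 × 125%/7⌋ = $8,514; SL = ⌊$36,779/4⌋ = $9,194 → take SL $9,194. Book value $38,485.
Year 5: DB = ⌊$38,485 × 125%/7⌋ = $6,872; SL = ⌊$27,585/3⌋ = $9,195 → take SL $9,195. Book value $29,290.
Year 6: DB = ⌊$29,290 × 125%/7⌋ = $5,230; SL = ⌊$18,390/2⌋ = $9,195 → take SL $9,195. Book value $20,095.
Year 7 (final): $20,095 − $10,900 = $9,195. Book value $10,900.

$9,195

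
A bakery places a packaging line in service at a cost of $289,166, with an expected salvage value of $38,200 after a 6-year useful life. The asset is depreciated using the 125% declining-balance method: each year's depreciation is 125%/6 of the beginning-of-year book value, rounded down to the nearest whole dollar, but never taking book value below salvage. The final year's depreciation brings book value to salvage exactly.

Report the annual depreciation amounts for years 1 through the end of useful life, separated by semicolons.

$60,242; $47,692; $37,756; $29,890; $23,663; $51,723

Depreciable base = $289,166 − $38,200 = $250,966.
Year 1: ⌊$289,166 × 125%/6⌋ = $60,242. Book value $228,924.
Year 2: ⌊$228,924 × 125%/6⌋ = $47,692. Book value $181,232.
Year 3: ⌊$181,232 × 125%/6⌋ = $37,756. Book value $143,476.
Year 4: ⌊$143,476 × 125%/6⌋ = $29,890. Book value $113,586.
Year 5: ⌊$113,586 × 125%/6⌋ = $23,663. Book value $89,923.
Year 6 (final): $89,923 − $38,200 = $51,723. Book value $38,200.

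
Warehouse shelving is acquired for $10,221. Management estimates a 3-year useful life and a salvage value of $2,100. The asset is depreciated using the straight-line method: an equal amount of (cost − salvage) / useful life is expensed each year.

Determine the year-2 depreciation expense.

$2,707

Depreciable base = $10,221 − $2,100 = $8,121.
Annual expense = $8,121 / 3 = $2,707.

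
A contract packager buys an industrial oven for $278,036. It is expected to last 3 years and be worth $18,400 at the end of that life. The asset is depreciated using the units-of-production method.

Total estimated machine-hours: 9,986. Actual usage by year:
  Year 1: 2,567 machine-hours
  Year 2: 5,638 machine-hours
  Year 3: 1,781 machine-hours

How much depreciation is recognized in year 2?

$146,588

Depreciable base = $278,036 − $18,400 = $259,636.
Rate = $259,636 / 9,986 machine-hours = $26 per machine-hour.
Year 1: 2,567 × $26 = $66,742. Book value $211,294.
Year 2: 5,638 × $26 = $146,588. Book value $64,706.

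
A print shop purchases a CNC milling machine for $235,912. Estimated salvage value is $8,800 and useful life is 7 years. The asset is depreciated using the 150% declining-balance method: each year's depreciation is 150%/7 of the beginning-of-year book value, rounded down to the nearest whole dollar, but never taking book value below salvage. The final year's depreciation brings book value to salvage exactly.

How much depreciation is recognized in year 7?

$46,707

Depreciable base = $235,912 − $8,800 = $227,112.
Year 1: ⌊$235,912 × 150%/7⌋ = $50,552. Book value $185,360.
Year 2: ⌊$185,360 × 150%/7⌋ = $39,720. Book value $145,640.
Year 3: ⌊$145,640 × 150%/7⌋ = $31,208. Book value $114,432.
Year 4: ⌊$114,432 × 150%/7⌋ = $24,521. Book value $89,911.
Year 5: ⌊$89,911 × 150%/7⌋ = $19,266. Book value $70,645.
Year 6: ⌊$70,645 × 150%/7⌋ = $15,138. Book value $55,507.
Year 7 (final): $55,507 − $8,800 = $46,707. Book value $8,800.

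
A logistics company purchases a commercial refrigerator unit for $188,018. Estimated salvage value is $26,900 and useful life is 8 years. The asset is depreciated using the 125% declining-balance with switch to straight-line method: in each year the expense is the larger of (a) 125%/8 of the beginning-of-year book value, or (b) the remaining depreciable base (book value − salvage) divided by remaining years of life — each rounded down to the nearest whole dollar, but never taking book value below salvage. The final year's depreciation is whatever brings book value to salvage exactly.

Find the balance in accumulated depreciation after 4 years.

$92,724

Depreciable base = $188,018 − $26,900 = $161,118.
Year 1: DB = ⌊$188,018 × 125%/8⌋ = $29,377; SL = ⌊$161,118/8⌋ = $20,139 → take DB $29,377. Book value $158,641.
Year 2: DB = ⌊$158,641 × 125%/8⌋ = $24,787; SL = ⌊$131,741/7⌋ = $18,820 → take DB $24,787. Book value $133,854.
Year 3: DB = ⌊$133,854 × 125%/8⌋ = $20,914; SL = ⌊$106,954/6⌋ = $17,825 → take DB $20,914. Book value $112,940.
Year 4: DB = ⌊$112,940 × 125%/8⌋ = $17,646; SL = ⌊$86,040/5⌋ = $17,208 → take DB $17,646. Book value $95,294.
Accumulated through year 4 = $188,018 − $95,294 = $92,724.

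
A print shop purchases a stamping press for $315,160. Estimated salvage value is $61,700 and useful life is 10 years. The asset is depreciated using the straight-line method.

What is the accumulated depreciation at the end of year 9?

$228,114

Depreciable base = $315,160 − $61,700 = $253,460.
Annual expense = $253,460 / 10 = $25,346.
End of year 1: book value $289,814.
End of year 2: book value $264,468.
End of year 3: book value $239,122.
End of year 4: book value $213,776.
End of year 5: book value $188,430.
End of year 6: book value $163,084.
End of year 7: book value $137,738.
End of year 8: book value $112,392.
End of year 9: book value $87,046.
Accumulated through year 9 = $315,160 − $87,046 = $228,114.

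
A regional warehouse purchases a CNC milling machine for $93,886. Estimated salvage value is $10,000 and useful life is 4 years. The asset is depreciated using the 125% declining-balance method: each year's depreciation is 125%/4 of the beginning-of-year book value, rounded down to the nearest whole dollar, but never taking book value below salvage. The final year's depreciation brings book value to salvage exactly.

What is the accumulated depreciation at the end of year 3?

$63,376

Depreciable base = $93,886 − $10,000 = $83,886.
Year 1: ⌊$93,886 × 125%/4⌋ = $29,339. Book value $64,547.
Year 2: ⌊$64,547 × 125%/4⌋ = $20,170. Book value $44,377.
Year 3: ⌊$44,377 × 125%/4⌋ = $13,867. Book value $30,510.
Accumulated through year 3 = $93,886 − $30,510 = $63,376.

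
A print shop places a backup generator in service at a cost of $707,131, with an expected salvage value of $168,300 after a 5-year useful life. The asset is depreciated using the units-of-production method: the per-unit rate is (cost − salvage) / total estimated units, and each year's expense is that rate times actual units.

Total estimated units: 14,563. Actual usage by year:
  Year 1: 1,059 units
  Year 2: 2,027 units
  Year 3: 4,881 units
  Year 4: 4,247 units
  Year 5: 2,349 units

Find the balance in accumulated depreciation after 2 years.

$114,182

Depreciable base = $707,131 − $168,300 = $538,831.
Rate = $538,831 / 14,563 units = $37 per unit.
Year 1: 1,059 × $37 = $39,183. Book value $667,948.
Year 2: 2,027 × $37 = $74,999. Book value $592,949.
Accumulated through year 2 = $707,131 − $592,949 = $114,182.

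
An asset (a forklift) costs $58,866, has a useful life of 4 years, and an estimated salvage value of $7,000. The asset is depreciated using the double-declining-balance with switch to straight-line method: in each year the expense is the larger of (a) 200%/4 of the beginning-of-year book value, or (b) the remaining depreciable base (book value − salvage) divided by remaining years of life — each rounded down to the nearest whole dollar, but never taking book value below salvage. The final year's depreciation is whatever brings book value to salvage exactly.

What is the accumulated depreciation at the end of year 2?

Depreciable base = $58,866 − $7,000 = $51,866.
Year 1: DB = ⌊$58,866 × 200%/4⌋ = $29,433; SL = ⌊$51,866/4⌋ = $12,966 → take DB $29,433. Book value $29,433.
Year 2: DB = ⌊$29,433 × 200%/4⌋ = $14,716; SL = ⌊$22,433/3⌋ = $7,477 → take DB $14,716. Book value $14,717.
Accumulated through year 2 = $58,866 − $14,717 = $44,149.

$44,149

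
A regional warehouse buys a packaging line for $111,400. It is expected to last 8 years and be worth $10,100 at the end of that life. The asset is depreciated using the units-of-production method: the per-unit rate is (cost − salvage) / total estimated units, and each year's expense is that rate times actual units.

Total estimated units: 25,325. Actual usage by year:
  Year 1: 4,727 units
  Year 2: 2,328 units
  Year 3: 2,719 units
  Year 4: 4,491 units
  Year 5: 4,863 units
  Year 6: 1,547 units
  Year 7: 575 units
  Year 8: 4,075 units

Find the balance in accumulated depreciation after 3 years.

$39,096

Depreciable base = $111,400 − $10,100 = $101,300.
Rate = $101,300 / 25,325 units = $4 per unit.
Year 1: 4,727 × $4 = $18,908. Book value $92,492.
Year 2: 2,328 × $4 = $9,312. Book value $83,180.
Year 3: 2,719 × $4 = $10,876. Book value $72,304.
Accumulated through year 3 = $111,400 − $72,304 = $39,096.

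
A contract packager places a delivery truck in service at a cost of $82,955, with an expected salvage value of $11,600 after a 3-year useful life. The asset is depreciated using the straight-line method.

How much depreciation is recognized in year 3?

Depreciable base = $82,955 − $11,600 = $71,355.
Annual expense = $71,355 / 3 = $23,785.

$23,785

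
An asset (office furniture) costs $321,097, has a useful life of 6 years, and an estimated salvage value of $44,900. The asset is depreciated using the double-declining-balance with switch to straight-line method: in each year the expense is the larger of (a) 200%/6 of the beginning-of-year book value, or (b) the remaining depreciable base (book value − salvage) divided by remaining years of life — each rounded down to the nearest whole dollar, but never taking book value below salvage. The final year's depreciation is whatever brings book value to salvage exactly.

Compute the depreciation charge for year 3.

$47,570

Depreciable base = $321,097 − $44,900 = $276,197.
Year 1: DB = ⌊$321,097 × 200%/6⌋ = $107,032; SL = ⌊$276,197/6⌋ = $46,032 → take DB $107,032. Book value $214,065.
Year 2: DB = ⌊$214,065 × 200%/6⌋ = $71,355; SL = ⌊$169,165/5⌋ = $33,833 → take DB $71,355. Book value $142,710.
Year 3: DB = ⌊$142,710 × 200%/6⌋ = $47,570; SL = ⌊$97,810/4⌋ = $24,452 → take DB $47,570. Book value $95,140.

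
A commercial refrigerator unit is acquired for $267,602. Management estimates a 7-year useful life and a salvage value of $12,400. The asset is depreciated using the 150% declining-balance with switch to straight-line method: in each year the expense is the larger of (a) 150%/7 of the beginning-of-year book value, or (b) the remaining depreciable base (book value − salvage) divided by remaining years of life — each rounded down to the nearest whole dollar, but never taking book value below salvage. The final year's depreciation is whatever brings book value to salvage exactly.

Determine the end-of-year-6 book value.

$41,751

Depreciable base = $267,602 − $12,400 = $255,202.
Year 1: DB = ⌊$267,602 × 150%/7⌋ = $57,343; SL = ⌊$255,202/7⌋ = $36,457 → take DB $57,343. Book value $210,259.
Year 2: DB = ⌊$210,259 × 150%/7⌋ = $45,055; SL = ⌊$197,859/6⌋ = $32,976 → take DB $45,055. Book value $165,204.
Year 3: DB = ⌊$165,204 × 150%/7⌋ = $35,400; SL = ⌊$152,804/5⌋ = $30,560 → take DB $35,400. Book value $129,804.
Year 4: DB = ⌊$129,804 × 150%/7⌋ = $27,815; SL = ⌊$117,404/4⌋ = $29,351 → take SL $29,351. Book value $100,453.
Year 5: DB = ⌊$100,453 × 150%/7⌋ = $21,525; SL = ⌊$88,053/3⌋ = $29,351 → take SL $29,351. Book value $71,102.
Year 6: DB = ⌊$71,102 × 150%/7⌋ = $15,236; SL = ⌊$58,702/2⌋ = $29,351 → take SL $29,351. Book value $41,751.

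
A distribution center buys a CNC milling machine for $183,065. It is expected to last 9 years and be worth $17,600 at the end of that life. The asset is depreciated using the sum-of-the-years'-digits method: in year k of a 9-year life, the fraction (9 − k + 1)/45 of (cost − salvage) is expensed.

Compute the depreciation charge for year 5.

Depreciable base = $183,065 − $17,600 = $165,465.
Sum of the years' digits = 9+8+7+6+5+4+3+2+1 = 45.
Year 1: $165,465 × 9/45 = $33,093. Book value $149,972.
Year 2: $165,465 × 8/45 = $29,416. Book value $120,556.
Year 3: $165,465 × 7/45 = $25,739. Book value $94,817.
Year 4: $165,465 × 6/45 = $22,062. Book value $72,755.
Year 5: $165,465 × 5/45 = $18,385. Book value $54,370.

$18,385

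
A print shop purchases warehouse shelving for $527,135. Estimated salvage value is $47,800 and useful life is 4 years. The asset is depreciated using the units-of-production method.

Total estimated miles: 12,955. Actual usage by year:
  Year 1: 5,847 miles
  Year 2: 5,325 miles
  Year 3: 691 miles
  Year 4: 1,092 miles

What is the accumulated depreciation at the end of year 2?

$413,364

Depreciable base = $527,135 − $47,800 = $479,335.
Rate = $479,335 / 12,955 miles = $37 per mile.
Year 1: 5,847 × $37 = $216,339. Book value $310,796.
Year 2: 5,325 × $37 = $197,025. Book value $113,771.
Accumulated through year 2 = $527,135 − $113,771 = $413,364.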